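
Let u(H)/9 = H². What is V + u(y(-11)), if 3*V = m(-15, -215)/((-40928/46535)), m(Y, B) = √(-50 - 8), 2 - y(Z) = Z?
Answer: 1521 - 46535*I*√58/122784 ≈ 1521.0 - 2.8864*I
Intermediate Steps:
y(Z) = 2 - Z
m(Y, B) = I*√58 (m(Y, B) = √(-58) = I*√58)
u(H) = 9*H²
V = -46535*I*√58/122784 (V = ((I*√58)/((-40928/46535)))/3 = ((I*√58)/((-40928*1/46535)))/3 = ((I*√58)/(-40928/46535))/3 = ((I*√58)*(-46535/40928))/3 = (-46535*I*√58/40928)/3 = -46535*I*√58/122784 ≈ -2.8864*I)
V + u(y(-11)) = -46535*I*√58/122784 + 9*(2 - 1*(-11))² = -46535*I*√58/122784 + 9*(2 + 11)² = -46535*I*√58/122784 + 9*13² = -46535*I*√58/122784 + 9*169 = -46535*I*√58/122784 + 1521 = 1521 - 46535*I*√58/122784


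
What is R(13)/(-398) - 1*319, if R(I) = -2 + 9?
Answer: -126969/398 ≈ -319.02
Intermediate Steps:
R(I) = 7
R(13)/(-398) - 1*319 = 7/(-398) - 1*319 = 7*(-1/398) - 319 = -7/398 - 319 = -126969/398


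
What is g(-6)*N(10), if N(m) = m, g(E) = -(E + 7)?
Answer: -10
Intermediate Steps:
g(E) = -7 - E (g(E) = -(7 + E) = -7 - E)
g(-6)*N(10) = (-7 - 1*(-6))*10 = (-7 + 6)*10 = -1*10 = -10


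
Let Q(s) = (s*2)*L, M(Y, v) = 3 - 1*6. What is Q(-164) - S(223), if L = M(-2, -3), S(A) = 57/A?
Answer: 219375/223 ≈ 983.74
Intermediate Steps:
M(Y, v) = -3 (M(Y, v) = 3 - 6 = -3)
L = -3
Q(s) = -6*s (Q(s) = (s*2)*(-3) = (2*s)*(-3) = -6*s)
Q(-164) - S(223) = -6*(-164) - 57/223 = 984 - 57/223 = 219375/223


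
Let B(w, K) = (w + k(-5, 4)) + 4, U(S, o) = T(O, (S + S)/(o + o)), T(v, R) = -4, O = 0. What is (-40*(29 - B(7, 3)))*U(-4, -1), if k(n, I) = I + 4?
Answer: 1600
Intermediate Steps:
k(n, I) = 4 + I
U(S, o) = -4
B(w, K) = 12 + w (B(w, K) = (w + (4 + 4)) + 4 = (w + 8) + 4 = (8 + w) + 4 = 12 + w)
(-40*(29 - B(7, 3)))*U(-4, -1) = -40*(29 - (12 + 7))*(-4) = -40*(29 - 1*19)*(-4) = -40*(29 - 19)*(-4) = -40*10*(-4) = -400*(-4) = 1600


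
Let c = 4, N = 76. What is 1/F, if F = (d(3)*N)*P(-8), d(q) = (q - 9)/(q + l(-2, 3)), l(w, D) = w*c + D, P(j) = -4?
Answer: -1/912 ≈ -0.0010965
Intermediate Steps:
l(w, D) = D + 4*w (l(w, D) = w*4 + D = 4*w + D = D + 4*w)
d(q) = (-9 + q)/(-5 + q) (d(q) = (q - 9)/(q + (3 + 4*(-2))) = (-9 + q)/(q + (3 - 8)) = (-9 + q)/(q - 5) = (-9 + q)/(-5 + q))
F = -912 (F = (((-9 + 3)/(-5 + 3))*76)*(-4) = ((-6/(-2))*76)*(-4) = (-½*(-6)*76)*(-4) = (3*76)*(-4) = 228*(-4) = -912)
1/F = 1/(-912) = -1/912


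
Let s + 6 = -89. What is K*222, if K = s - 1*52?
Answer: -32634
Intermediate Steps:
s = -95 (s = -6 - 89 = -95)
K = -147 (K = -95 - 1*52 = -95 - 52 = -147)
K*222 = -147*222 = -32634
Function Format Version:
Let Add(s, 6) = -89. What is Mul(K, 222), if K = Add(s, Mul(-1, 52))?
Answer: -32634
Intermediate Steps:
s = -95 (s = Add(-6, -89) = -95)
K = -147 (K = Add(-95, Mul(-1, 52)) = Add(-95, -52) = -147)
Mul(K, 222) = Mul(-147, 222) = -32634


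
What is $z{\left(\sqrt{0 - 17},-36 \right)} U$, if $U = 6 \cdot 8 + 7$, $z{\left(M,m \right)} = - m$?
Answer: $1980$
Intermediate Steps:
$U = 55$ ($U = 48 + 7 = 55$)
$z{\left(\sqrt{0 - 17},-36 \right)} U = \left(-1\right) \left(-36\right) 55 = 36 \cdot 55 = 1980$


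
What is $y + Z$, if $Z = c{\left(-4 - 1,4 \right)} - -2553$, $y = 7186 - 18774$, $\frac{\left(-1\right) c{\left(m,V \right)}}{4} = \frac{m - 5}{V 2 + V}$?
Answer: $- \frac{27095}{3} \approx -9031.7$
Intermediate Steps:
$c{\left(m,V \right)} = - \frac{4 \left(-5 + m\right)}{3 V}$ ($c{\left(m,V \right)} = - 4 \frac{m - 5}{V 2 + V} = - 4 \frac{-5 + m}{2 V + V} = - 4 \frac{-5 + m}{3 V} = - \frac{4 \left(-5 + m\right)}{3 V}$)
$y = -11588$ ($y = 7186 - 18774 = -11588$)
$Z = \frac{7669}{3}$ ($Z = \frac{4 \left(5 - \left(-4 - 1\right)\right)}{3 \cdot 4} - -2553 = \frac{4}{3} \cdot \frac{1}{4} \left(5 - -5\right) + 2553 = \frac{4}{3} \cdot \frac{1}{4} \left(5 + 5\right) + 2553 = \frac{4}{3} \cdot \frac{1}{4} \cdot 10 + 2553 = \frac{10}{3} + 2553 = \frac{7669}{3} \approx 2556.3$)
$y + Z = -11588 + \frac{7669}{3} = - \frac{27095}{3}$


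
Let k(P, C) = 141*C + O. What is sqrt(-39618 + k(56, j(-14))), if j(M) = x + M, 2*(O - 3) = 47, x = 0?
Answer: I*sqrt(166262)/2 ≈ 203.88*I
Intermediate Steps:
O = 53/2 (O = 3 + (1/2)*47 = 3 + 47/2 = 53/2 ≈ 26.500)
j(M) = M (j(M) = 0 + M = M)
k(P, C) = 53/2 + 141*C (k(P, C) = 141*C + 53/2 = 53/2 + 141*C)
sqrt(-39618 + k(56, j(-14))) = sqrt(-39618 + (53/2 + 141*(-14))) = sqrt(-39618 + (53/2 - 1974)) = sqrt(-39618 - 3895/2) = sqrt(-83131/2) = I*sqrt(166262)/2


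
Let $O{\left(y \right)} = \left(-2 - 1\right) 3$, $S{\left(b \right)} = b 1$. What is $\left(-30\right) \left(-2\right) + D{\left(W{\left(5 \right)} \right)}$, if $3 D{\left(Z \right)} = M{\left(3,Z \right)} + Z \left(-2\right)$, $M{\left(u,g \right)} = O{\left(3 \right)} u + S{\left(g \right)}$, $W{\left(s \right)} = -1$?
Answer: $\frac{154}{3} \approx 51.333$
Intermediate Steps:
$S{\left(b \right)} = b$
$O{\left(y \right)} = -9$ ($O{\left(y \right)} = \left(-2 - 1\right) 3 = \left(-3\right) 3 = -9$)
$M{\left(u,g \right)} = g - 9 u$ ($M{\left(u,g \right)} = - 9 u + g = g - 9 u$)
$D{\left(Z \right)} = -9 - \frac{Z}{3}$ ($D{\left(Z \right)} = \frac{\left(Z - 27\right) + Z \left(-2\right)}{3} = \frac{\left(Z - 27\right) - 2 Z}{3} = \frac{\left(-27 + Z\right) - 2 Z}{3} = \frac{-27 - Z}{3} = -9 - \frac{Z}{3}$)
$\left(-30\right) \left(-2\right) + D{\left(W{\left(5 \right)} \right)} = \left(-30\right) \left(-2\right) - \frac{26}{3} = 60 + \left(-9 + \frac{1}{3}\right) = 60 - \frac{26}{3} = \frac{154}{3}$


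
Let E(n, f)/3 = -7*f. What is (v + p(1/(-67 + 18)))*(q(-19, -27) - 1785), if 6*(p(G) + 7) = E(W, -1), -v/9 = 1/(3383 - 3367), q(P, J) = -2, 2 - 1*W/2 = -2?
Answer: 116155/16 ≈ 7259.7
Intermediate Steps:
W = 8 (W = 4 - 2*(-2) = 4 + 4 = 8)
E(n, f) = -21*f (E(n, f) = 3*(-7*f) = -21*f)
v = -9/16 (v = -9/(3383 - 3367) = -9/16 ≈ -0.56250)
p(G) = -7/2 (p(G) = -7 + (-21*(-1))/6 = -7 + (⅙)*21 = -7 + 7/2 = -7/2)
(v + p(1/(-67 + 18)))*(q(-19, -27) - 1785) = (-9/16 - 7/2)*(-2 - 1785) = -65/16*(-1787) = 116155/16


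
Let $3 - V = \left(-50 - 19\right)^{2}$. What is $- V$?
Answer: $4758$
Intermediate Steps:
$V = -4758$ ($V = 3 - \left(-50 - 19\right)^{2} = 3 - \left(-69\right)^{2} = 3 - 4761 = -4758$)
$- V = \left(-1\right) \left(-4758\right) = 4758$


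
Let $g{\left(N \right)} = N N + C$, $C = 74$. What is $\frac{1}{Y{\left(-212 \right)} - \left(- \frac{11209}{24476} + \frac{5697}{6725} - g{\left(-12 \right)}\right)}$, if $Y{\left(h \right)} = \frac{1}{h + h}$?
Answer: $\frac{17447716600}{3796770788343} \approx 0.0045954$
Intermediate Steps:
$g{\left(N \right)} = 74 + N^{2}$ ($g{\left(N \right)} = N N + 74 = N^{2} + 74 = 74 + N^{2}$)
$Y{\left(h \right)} = \frac{1}{2 h}$
$\frac{1}{Y{\left(-212 \right)} - \left(- \frac{11209}{24476} + \frac{5697}{6725} - g{\left(-12 \right)}\right)} = \frac{1}{\frac{1}{2 \left(-212\right)} - \left(-74 - 144 - \frac{11209}{24476} + \frac{5697}{6725}\right)} = \frac{1}{\frac{1}{2} \left(- \frac{1}{212}\right) - \left(-218 - \frac{11209}{24476} + \frac{5697}{6725}\right)} = \frac{1}{- \frac{1}{424} + \left(218 - \left(\frac{5697}{6725} - \frac{11209}{24476}\right)\right)} = \frac{1}{- \frac{1}{424} + \left(218 - \frac{64059247}{164601100}\right)} = \frac{1}{- \frac{1}{424} + \frac{35818980553}{164601100}} = \frac{1}{\frac{3796770788343}{17447716600}} = \frac{17447716600}{3796770788343}$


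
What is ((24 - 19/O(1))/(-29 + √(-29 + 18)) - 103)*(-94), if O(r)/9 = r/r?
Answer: 37389299/3834 + 9259*I*√11/3834 ≈ 9752.0 + 8.0096*I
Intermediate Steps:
O(r) = 9 (O(r) = 9*(r/r) = 9*1 = 9)
((24 - 19/O(1))/(-29 + √(-29 + 18)) - 103)*(-94) = ((24 - 19/9)/(-29 + √(-29 + 18)) - 103)*(-94) = ((24 - 19*⅑)/(-29 + √(-11)) - 103)*(-94) = ((24 - 19/9)/(-29 + I*√11) - 103)*(-94) = (197/(9*(-29 + I*√11)) - 103)*(-94) = (-103 + 197/(9*(-29 + I*√11)))*(-94) = 9682 - 18518/(9*(-29 + I*√11))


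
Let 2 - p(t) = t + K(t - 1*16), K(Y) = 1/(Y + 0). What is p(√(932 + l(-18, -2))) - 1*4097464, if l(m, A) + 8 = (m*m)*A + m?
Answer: -4097470 - 3*√258/2 ≈ -4.0975e+6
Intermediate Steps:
K(Y) = 1/Y
l(m, A) = -8 + m + A*m² (l(m, A) = -8 + ((m*m)*A + m) = -8 + (m²*A + m) = -8 + (A*m² + m) = -8 + (m + A*m²) = -8 + m + A*m²)
p(t) = 2 - t - 1/(-16 + t) (p(t) = 2 - (t + 1/(t - 1*16)) = 2 - (t + 1/(t - 16)) = 2 - (t + 1/(-16 + t)) = 2 + (-t - 1/(-16 + t)) = 2 - t - 1/(-16 + t))
p(√(932 + l(-18, -2))) - 1*4097464 = (-1 + (-16 + √(932 + (-8 - 18 - 2*(-18)²)))*(2 - √(932 + (-8 - 18 - 2*(-18)²))))/(-16 + √(932 + (-8 - 18 - 2*(-18)²))) - 1*4097464 = (-1 + (-16 + √(932 + (-8 - 18 - 2*324)))*(2 - √(932 + (-8 - 18 - 2*324))))/(-16 + √(932 + (-8 - 18 - 2*324))) - 4097464 = (-1 + (-16 + √(932 + (-8 - 18 - 648)))*(2 - √(932 + (-8 - 18 - 648))))/(-16 + √(932 + (-8 - 18 - 648))) - 4097464 = (-1 + (-16 + √(932 - 674))*(2 - √(932 - 674)))/(-16 + √(932 - 674)) - 4097464 = (-1 + (-16 + √258)*(2 - √258))/(-16 + √258) - 4097464 = -4097464 + (-1 + (-16 + √258)*(2 - √258))/(-16 + √258)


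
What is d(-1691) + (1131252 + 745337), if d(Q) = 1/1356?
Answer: 2544654685/1356 ≈ 1.8766e+6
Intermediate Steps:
d(Q) = 1/1356
d(-1691) + (1131252 + 745337) = 1/1356 + (1131252 + 745337) = 1/1356 + 1876589 = 2544654685/1356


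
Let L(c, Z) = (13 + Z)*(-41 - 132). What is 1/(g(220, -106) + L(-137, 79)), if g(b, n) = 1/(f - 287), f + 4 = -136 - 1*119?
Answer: -546/8690137 ≈ -6.2830e-5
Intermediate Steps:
f = -259 (f = -4 + (-136 - 1*119) = -4 + (-136 - 119) = -4 - 255 = -259)
L(c, Z) = -2249 - 173*Z (L(c, Z) = (13 + Z)*(-173) = -2249 - 173*Z)
g(b, n) = -1/546 (g(b, n) = 1/(-259 - 287) = 1/(-546) = -1/546)
1/(g(220, -106) + L(-137, 79)) = 1/(-1/546 + (-2249 - 173*79)) = 1/(-1/546 + (-2249 - 13667)) = 1/(-1/546 - 15916) = 1/(-8690137/546) = -546/8690137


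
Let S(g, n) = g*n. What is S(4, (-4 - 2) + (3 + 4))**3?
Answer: 64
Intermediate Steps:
S(4, (-4 - 2) + (3 + 4))**3 = (4*((-4 - 2) + (3 + 4)))**3 = (4*(-6 + 7))**3 = (4*1)**3 = 4**3 = 64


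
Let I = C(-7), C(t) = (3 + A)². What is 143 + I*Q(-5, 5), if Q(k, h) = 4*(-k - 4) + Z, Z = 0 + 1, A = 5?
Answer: 463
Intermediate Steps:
Z = 1
C(t) = 64 (C(t) = (3 + 5)² = 8² = 64)
I = 64
Q(k, h) = -15 - 4*k (Q(k, h) = 4*(-k - 4) + 1 = 4*(-4 - k) + 1 = (-16 - 4*k) + 1 = -15 - 4*k)
143 + I*Q(-5, 5) = 143 + 64*(-15 - 4*(-5)) = 143 + 64*(-15 + 20) = 143 + 64*5 = 143 + 320 = 463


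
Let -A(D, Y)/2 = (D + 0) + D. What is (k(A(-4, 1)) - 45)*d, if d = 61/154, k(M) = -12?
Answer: -3477/154 ≈ -22.578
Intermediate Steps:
A(D, Y) = -4*D (A(D, Y) = -2*((D + 0) + D) = -2*(D + D) = -4*D)
d = 61/154 (d = 61*(1/154) = 61/154 ≈ 0.39610)
(k(A(-4, 1)) - 45)*d = (-12 - 45)*(61/154) = -57*61/154 = -3477/154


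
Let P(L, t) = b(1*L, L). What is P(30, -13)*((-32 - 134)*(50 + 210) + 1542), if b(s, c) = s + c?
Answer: -2497080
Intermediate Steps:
b(s, c) = c + s
P(L, t) = 2*L (P(L, t) = L + 1*L = L + L = 2*L)
P(30, -13)*((-32 - 134)*(50 + 210) + 1542) = (2*30)*((-32 - 134)*(50 + 210) + 1542) = 60*(-166*260 + 1542) = 60*(-43160 + 1542) = 60*(-41618) = -2497080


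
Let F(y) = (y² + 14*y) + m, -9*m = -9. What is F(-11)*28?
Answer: -896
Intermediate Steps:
m = 1 (m = -⅑*(-9) = 1)
F(y) = 1 + y² + 14*y (F(y) = (y² + 14*y) + 1 = 1 + y² + 14*y)
F(-11)*28 = (1 + (-11)² + 14*(-11))*28 = (1 + 121 - 154)*28 = -32*28 = -896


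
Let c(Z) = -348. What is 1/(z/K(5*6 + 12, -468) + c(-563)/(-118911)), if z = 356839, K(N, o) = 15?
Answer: 594555/14144029183 ≈ 4.2036e-5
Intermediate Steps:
1/(z/K(5*6 + 12, -468) + c(-563)/(-118911)) = 1/(356839/15 - 348/(-118911)) = 1/(356839*(1/15) - 348*(-1/118911)) = 1/(356839/15 + 116/39637) = 1/(14144029183/594555) = 594555/14144029183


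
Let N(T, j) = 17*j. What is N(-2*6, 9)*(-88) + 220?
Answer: -13244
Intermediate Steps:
N(-2*6, 9)*(-88) + 220 = (17*9)*(-88) + 220 = 153*(-88) + 220 = -13464 + 220 = -13244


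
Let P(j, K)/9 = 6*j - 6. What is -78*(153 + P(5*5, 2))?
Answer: -113022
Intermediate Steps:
P(j, K) = -54 + 54*j (P(j, K) = 9*(6*j - 6) = 9*(-6 + 6*j) = -54 + 54*j)
-78*(153 + P(5*5, 2)) = -78*(153 + (-54 + 54*(5*5))) = -78*(153 + (-54 + 54*25)) = -78*(153 + (-54 + 1350)) = -78*(153 + 1296) = -78*1449 = -113022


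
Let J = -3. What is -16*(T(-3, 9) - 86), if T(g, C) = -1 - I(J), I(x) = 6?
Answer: 1488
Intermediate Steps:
T(g, C) = -7 (T(g, C) = -1 - 1*6 = -1 - 6 = -7)
-16*(T(-3, 9) - 86) = -16*(-7 - 86) = -16*(-93) = 1488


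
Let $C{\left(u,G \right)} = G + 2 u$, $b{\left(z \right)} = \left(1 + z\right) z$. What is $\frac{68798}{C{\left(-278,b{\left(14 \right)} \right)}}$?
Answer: $- \frac{34399}{173} \approx -198.84$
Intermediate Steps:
$b{\left(z \right)} = z \left(1 + z\right)$
$\frac{68798}{C{\left(-278,b{\left(14 \right)} \right)}} = \frac{68798}{14 \left(1 + 14\right) + 2 \left(-278\right)} = \frac{68798}{14 \cdot 15 - 556} = \frac{68798}{210 - 556} = \frac{68798}{-346} = 68798 \left(- \frac{1}{346}\right) = - \frac{34399}{173}$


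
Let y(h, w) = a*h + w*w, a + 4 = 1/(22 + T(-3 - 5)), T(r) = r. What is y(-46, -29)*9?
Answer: 64368/7 ≈ 9195.4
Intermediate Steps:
a = -55/14 (a = -4 + 1/(22 + (-3 - 5)) = -4 + 1/(22 - 8) = -4 + 1/14 = -55/14 ≈ -3.9286)
y(h, w) = w² - 55*h/14 (y(h, w) = -55*h/14 + w*w = -55*h/14 + w² = w² - 55*h/14)
y(-46, -29)*9 = ((-29)² - 55/14*(-46))*9 = (841 + 1265/7)*9 = (7152/7)*9 = 64368/7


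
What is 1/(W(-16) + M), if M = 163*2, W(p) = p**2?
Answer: 1/582 ≈ 0.0017182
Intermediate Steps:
M = 326
1/(W(-16) + M) = 1/((-16)**2 + 326) = 1/(256 + 326) = 1/582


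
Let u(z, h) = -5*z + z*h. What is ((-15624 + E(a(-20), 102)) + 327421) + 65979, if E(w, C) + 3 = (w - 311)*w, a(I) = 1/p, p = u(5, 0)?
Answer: 236115901/625 ≈ 3.7779e+5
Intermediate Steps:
u(z, h) = -5*z + h*z
p = -25 (p = 5*(-5 + 0) = 5*(-5) = -25)
a(I) = -1/25 (a(I) = 1/(-25) = -1/25)
E(w, C) = -3 + w*(-311 + w) (E(w, C) = -3 + (w - 311)*w = -3 + (-311 + w)*w = -3 + w*(-311 + w))
((-15624 + E(a(-20), 102)) + 327421) + 65979 = ((-15624 + (-3 + (-1/25)**2 - 311*(-1/25))) + 327421) + 65979 = ((-15624 + (-3 + 1/625 + 311/25)) + 327421) + 65979 = ((-15624 + 5901/625) + 327421) + 65979 = (-9759099/625 + 327421) + 65979 = 194879026/625 + 65979 = 236115901/625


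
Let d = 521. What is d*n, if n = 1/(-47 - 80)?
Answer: -521/127 ≈ -4.1024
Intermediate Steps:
n = -1/127 (n = 1/(-127) = -1/127 ≈ -0.0078740)
d*n = 521*(-1/127) = -521/127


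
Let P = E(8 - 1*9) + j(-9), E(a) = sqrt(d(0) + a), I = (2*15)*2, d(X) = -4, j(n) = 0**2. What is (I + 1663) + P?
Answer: 1723 + I*sqrt(5) ≈ 1723.0 + 2.2361*I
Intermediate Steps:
j(n) = 0
I = 60 (I = 30*2 = 60)
E(a) = sqrt(-4 + a)
P = I*sqrt(5) (P = sqrt(-4 + (8 - 1*9)) + 0 = sqrt(-4 + (8 - 9)) + 0 = sqrt(-4 - 1) + 0 = sqrt(-5) + 0 = I*sqrt(5) + 0 = I*sqrt(5) ≈ 2.2361*I)
(I + 1663) + P = (60 + 1663) + I*sqrt(5) = 1723 + I*sqrt(5)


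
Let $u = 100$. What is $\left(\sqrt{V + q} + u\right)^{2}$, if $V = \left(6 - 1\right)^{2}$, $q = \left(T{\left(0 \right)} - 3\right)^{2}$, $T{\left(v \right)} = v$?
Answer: $\left(100 + \sqrt{34}\right)^{2} \approx 11200.0$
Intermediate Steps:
$q = 9$ ($q = \left(0 - 3\right)^{2} = \left(-3\right)^{2} = 9$)
$V = 25$ ($V = 5^{2} = 25$)
$\left(\sqrt{V + q} + u\right)^{2} = \left(\sqrt{25 + 9} + 100\right)^{2} = \left(\sqrt{34} + 100\right)^{2} = \left(100 + \sqrt{34}\right)^{2}$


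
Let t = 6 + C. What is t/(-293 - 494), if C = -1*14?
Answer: 8/787 ≈ 0.010165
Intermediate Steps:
C = -14
t = -8 (t = 6 - 14 = -8)
t/(-293 - 494) = -8/(-293 - 494) = -8/(-787) = -1/787*(-8) = 8/787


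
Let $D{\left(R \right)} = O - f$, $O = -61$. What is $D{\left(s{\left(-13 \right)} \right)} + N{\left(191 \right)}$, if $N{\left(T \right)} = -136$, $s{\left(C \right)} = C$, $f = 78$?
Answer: $-275$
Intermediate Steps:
$D{\left(R \right)} = -139$ ($D{\left(R \right)} = -61 - 78 = -139$)
$D{\left(s{\left(-13 \right)} \right)} + N{\left(191 \right)} = -139 - 136 = -275$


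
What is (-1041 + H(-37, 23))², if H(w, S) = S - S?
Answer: 1083681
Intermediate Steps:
H(w, S) = 0
(-1041 + H(-37, 23))² = (-1041 + 0)² = (-1041)² = 1083681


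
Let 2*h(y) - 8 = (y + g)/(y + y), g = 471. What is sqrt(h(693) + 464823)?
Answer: sqrt(24803655954)/231 ≈ 681.78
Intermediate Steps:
h(y) = 4 + (471 + y)/(4*y) (h(y) = 4 + ((y + 471)/(y + y))/2 = 4 + ((471 + y)/((2*y)))/2 = 4 + ((471 + y)*(1/(2*y)))/2 = 4 + ((471 + y)/(2*y))/2 = 4 + (471 + y)/(4*y))
sqrt(h(693) + 464823) = sqrt((1/4)*(471 + 17*693)/693 + 464823) = sqrt((1/4)*(1/693)*(471 + 11781) + 464823) = sqrt((1/4)*(1/693)*12252 + 464823) = sqrt(1021/231 + 464823) = sqrt(107375134/231) = sqrt(24803655954)/231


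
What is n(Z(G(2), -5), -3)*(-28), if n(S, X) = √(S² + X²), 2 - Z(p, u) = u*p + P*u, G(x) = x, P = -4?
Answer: -28*√73 ≈ -239.23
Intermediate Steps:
Z(p, u) = 2 + 4*u - p*u (Z(p, u) = 2 - (u*p - 4*u) = 2 - (p*u - 4*u) = 2 - (-4*u + p*u) = 2 + (4*u - p*u) = 2 + 4*u - p*u)
n(Z(G(2), -5), -3)*(-28) = √((2 + 4*(-5) - 1*2*(-5))² + (-3)²)*(-28) = √((2 - 20 + 10)² + 9)*(-28) = √((-8)² + 9)*(-28) = √(64 + 9)*(-28) = √73*(-28) = -28*√73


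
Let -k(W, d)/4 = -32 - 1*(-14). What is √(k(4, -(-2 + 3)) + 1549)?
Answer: √1621 ≈ 40.262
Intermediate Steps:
k(W, d) = 72 (k(W, d) = -4*(-32 - 1*(-14)) = -4*(-32 + 14) = -4*(-18) = 72)
√(k(4, -(-2 + 3)) + 1549) = √(72 + 1549) = √1621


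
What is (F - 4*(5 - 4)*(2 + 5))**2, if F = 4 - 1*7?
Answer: 961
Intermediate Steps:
F = -3 (F = 4 - 7 = -3)
(F - 4*(5 - 4)*(2 + 5))**2 = (-3 - 4*(5 - 4)*(2 + 5))**2 = (-3 - 4*7)**2 = (-3 - 28)**2 = (-31)**2 = 961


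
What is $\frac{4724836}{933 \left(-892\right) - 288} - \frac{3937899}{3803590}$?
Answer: $- \frac{758919085297}{113092141470} \approx -6.7106$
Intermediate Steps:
$\frac{4724836}{933 \left(-892\right) - 288} - \frac{3937899}{3803590} = \frac{4724836}{-832236 - 288} - \frac{562557}{543370} = \frac{4724836}{-832524} - \frac{562557}{543370} = 4724836 \left(- \frac{1}{832524}\right) - \frac{562557}{543370} = - \frac{1181209}{208131} - \frac{562557}{543370} = - \frac{758919085297}{113092141470}$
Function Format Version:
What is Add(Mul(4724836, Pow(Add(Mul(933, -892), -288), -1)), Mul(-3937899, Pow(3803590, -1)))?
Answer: Rational(-758919085297, 113092141470) ≈ -6.7106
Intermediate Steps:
Add(Mul(4724836, Pow(Add(Mul(933, -892), -288), -1)), Mul(-3937899, Pow(3803590, -1))) = Add(Mul(4724836, Pow(Add(-832236, -288), -1)), Mul(-3937899, Rational(1, 3803590))) = Add(Mul(4724836, Pow(-832524, -1)), Rational(-562557, 543370)) = Add(Mul(4724836, Rational(-1, 832524)), Rational(-562557, 543370)) = Add(Rational(-1181209, 208131), Rational(-562557, 543370)) = Rational(-758919085297, 113092141470)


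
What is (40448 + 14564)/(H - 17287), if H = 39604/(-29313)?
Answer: -1612566756/506773435 ≈ -3.1820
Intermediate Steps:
H = -39604/29313 (H = 39604*(-1/29313) = -39604/29313 ≈ -1.3511)
(40448 + 14564)/(H - 17287) = (40448 + 14564)/(-39604/29313 - 17287) = 55012/(-506773435/29313) = 55012*(-29313/506773435) = -1612566756/506773435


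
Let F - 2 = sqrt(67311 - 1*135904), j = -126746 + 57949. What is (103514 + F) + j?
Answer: 34719 + I*sqrt(68593) ≈ 34719.0 + 261.9*I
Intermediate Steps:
j = -68797
F = 2 + I*sqrt(68593) (F = 2 + sqrt(67311 - 1*135904) = 2 + sqrt(67311 - 135904) = 2 + sqrt(-68593) = 2 + I*sqrt(68593) ≈ 2.0 + 261.9*I)
(103514 + F) + j = (103514 + (2 + I*sqrt(68593))) - 68797 = (103516 + I*sqrt(68593)) - 68797 = 34719 + I*sqrt(68593)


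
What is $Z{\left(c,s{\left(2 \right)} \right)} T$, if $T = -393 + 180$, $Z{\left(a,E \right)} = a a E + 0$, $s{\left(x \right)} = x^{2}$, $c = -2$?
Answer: $-3408$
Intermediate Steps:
$Z{\left(a,E \right)} = E a^{2}$ ($Z{\left(a,E \right)} = a^{2} E + 0 = E a^{2} + 0 = E a^{2}$)
$T = -213$
$Z{\left(c,s{\left(2 \right)} \right)} T = 2^{2} \left(-2\right)^{2} \left(-213\right) = 4 \cdot 4 \left(-213\right) = 16 \left(-213\right) = -3408$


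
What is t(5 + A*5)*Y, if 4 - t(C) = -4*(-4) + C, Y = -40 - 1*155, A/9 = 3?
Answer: 29640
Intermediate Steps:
A = 27 (A = 9*3 = 27)
Y = -195 (Y = -40 - 155 = -195)
t(C) = -12 - C (t(C) = 4 - (-4*(-4) + C) = 4 - (16 + C) = 4 + (-16 - C) = -12 - C)
t(5 + A*5)*Y = (-12 - (5 + 27*5))*(-195) = (-12 - (5 + 135))*(-195) = (-12 - 1*140)*(-195) = (-12 - 140)*(-195) = -152*(-195) = 29640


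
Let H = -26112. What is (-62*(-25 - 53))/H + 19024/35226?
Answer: 13600073/38325888 ≈ 0.35485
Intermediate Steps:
(-62*(-25 - 53))/H + 19024/35226 = -62*(-25 - 53)/(-26112) + 19024/35226 = -62*(-78)*(-1/26112) + 19024*(1/35226) = 4836*(-1/26112) + 9512/17613 = -403/2176 + 9512/17613 = 13600073/38325888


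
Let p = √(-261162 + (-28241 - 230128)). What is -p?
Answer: -I*√519531 ≈ -720.79*I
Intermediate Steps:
p = I*√519531 (p = √(-261162 - 258369) = √(-519531) = I*√519531 ≈ 720.79*I)
-p = -I*√519531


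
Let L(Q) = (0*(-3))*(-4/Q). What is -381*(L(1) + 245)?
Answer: -93345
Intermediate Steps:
L(Q) = 0 (L(Q) = 0*(-4/Q) = 0)
-381*(L(1) + 245) = -381*(0 + 245) = -381*245 = -93345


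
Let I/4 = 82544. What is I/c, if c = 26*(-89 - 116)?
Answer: -165088/2665 ≈ -61.947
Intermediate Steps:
I = 330176 (I = 4*82544 = 330176)
c = -5330 (c = 26*(-205) = -5330)
I/c = 330176/(-5330) = 330176*(-1/5330) = -165088/2665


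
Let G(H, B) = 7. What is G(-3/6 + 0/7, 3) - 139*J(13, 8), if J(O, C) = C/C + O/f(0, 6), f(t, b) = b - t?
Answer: -2599/6 ≈ -433.17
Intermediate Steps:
J(O, C) = 1 + O/6 (J(O, C) = C/C + O/(6 - 1*0) = 1 + O/(6 + 0) = 1 + O/6)
G(-3/6 + 0/7, 3) - 139*J(13, 8) = 7 - 139*(1 + (⅙)*13) = 7 - 139*(1 + 13/6) = 7 - 139*19/6 = 7 - 2641/6 = -2599/6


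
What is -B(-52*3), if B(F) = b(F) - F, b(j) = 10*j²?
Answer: -243516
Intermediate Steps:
B(F) = -F + 10*F² (B(F) = 10*F² - F = -F + 10*F²)
-B(-52*3) = -(-52*3)*(-1 + 10*(-52*3)) = -(-156)*(-1 + 10*(-156)) = -(-156)*(-1 - 1560) = -(-156)*(-1561) = -1*243516 = -243516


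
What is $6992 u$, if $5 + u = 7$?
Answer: $13984$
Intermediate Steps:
$u = 2$ ($u = -5 + 7 = 2$)
$6992 u = 6992 \cdot 2 = 13984$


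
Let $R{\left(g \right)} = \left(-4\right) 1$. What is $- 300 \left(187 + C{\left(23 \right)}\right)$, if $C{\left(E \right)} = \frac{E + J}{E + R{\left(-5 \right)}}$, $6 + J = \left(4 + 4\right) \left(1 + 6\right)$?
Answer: $- \frac{1087800}{19} \approx -57253.0$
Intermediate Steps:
$R{\left(g \right)} = -4$
$J = 50$ ($J = -6 + \left(4 + 4\right) \left(1 + 6\right) = -6 + 8 \cdot 7 = -6 + 56 = 50$)
$C{\left(E \right)} = \frac{50 + E}{-4 + E}$ ($C{\left(E \right)} = \frac{E + 50}{E - 4} = \frac{50 + E}{-4 + E}$)
$- 300 \left(187 + C{\left(23 \right)}\right) = - 300 \left(187 + \frac{50 + 23}{-4 + 23}\right) = - 300 \left(187 + \frac{1}{19} \cdot 73\right) = - 300 \left(187 + \frac{73}{19}\right) = \left(-300\right) \frac{3626}{19} = - \frac{1087800}{19}$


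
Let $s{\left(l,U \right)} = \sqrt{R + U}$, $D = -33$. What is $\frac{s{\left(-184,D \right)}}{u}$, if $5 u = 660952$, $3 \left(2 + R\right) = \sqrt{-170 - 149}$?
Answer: $\frac{5 \sqrt{-315 + 3 i \sqrt{319}}}{1982856} \approx 3.7928 \cdot 10^{-6} + 4.4915 \cdot 10^{-5} i$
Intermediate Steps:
$R = -2 + \frac{i \sqrt{319}}{3}$ ($R = -2 + \frac{\sqrt{-170 - 149}}{3} = -2 + \frac{\sqrt{-319}}{3} = -2 + \frac{i \sqrt{319}}{3} \approx -2.0 + 5.9535 i$)
$s{\left(l,U \right)} = \sqrt{-2 + U + \frac{i \sqrt{319}}{3}}$ ($s{\left(l,U \right)} = \sqrt{\left(-2 + \frac{i \sqrt{319}}{3}\right) + U} = \sqrt{-2 + U + \frac{i \sqrt{319}}{3}}$)
$u = \frac{660952}{5}$ ($u = \frac{1}{5} \cdot 660952 = \frac{660952}{5} \approx 1.3219 \cdot 10^{5}$)
$\frac{s{\left(-184,D \right)}}{u} = \frac{\frac{1}{3} \sqrt{-18 + 9 \left(-33\right) + 3 i \sqrt{319}}}{\frac{660952}{5}} = \frac{\sqrt{-18 - 297 + 3 i \sqrt{319}}}{3} \cdot \frac{5}{660952} = \frac{\sqrt{-315 + 3 i \sqrt{319}}}{3} \cdot \frac{5}{660952} = \frac{5 \sqrt{-315 + 3 i \sqrt{319}}}{1982856}$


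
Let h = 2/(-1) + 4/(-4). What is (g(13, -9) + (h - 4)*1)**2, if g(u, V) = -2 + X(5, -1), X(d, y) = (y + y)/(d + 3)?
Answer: 1369/16 ≈ 85.563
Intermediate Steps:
X(d, y) = 2*y/(3 + d) (X(d, y) = (2*y)/(3 + d) = 2*y/(3 + d))
h = -3 (h = 2*(-1) + 4*(-1/4) = -2 - 1 = -3)
g(u, V) = -9/4 (g(u, V) = -2 + 2*(-1)/(3 + 5) = -2 + 2*(-1)/8 = -2 + 2*(-1)*(1/8) = -2 - 1/4 = -9/4)
(g(13, -9) + (h - 4)*1)**2 = (-9/4 + (-3 - 4)*1)**2 = (-9/4 - 7*1)**2 = (-9/4 - 7)**2 = (-37/4)**2 = 1369/16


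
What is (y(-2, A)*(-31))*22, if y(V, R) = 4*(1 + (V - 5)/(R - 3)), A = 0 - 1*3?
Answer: -17732/3 ≈ -5910.7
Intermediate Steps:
A = -3 (A = 0 - 3 = -3)
y(V, R) = 4 + 4*(-5 + V)/(-3 + R) (y(V, R) = 4*(1 + (-5 + V)/(-3 + R)) = 4 + 4*(-5 + V)/(-3 + R))
(y(-2, A)*(-31))*22 = ((4*(-8 - 3 - 2)/(-3 - 3))*(-31))*22 = ((4*(-13)/(-6))*(-31))*22 = ((4*(-1/6)*(-13))*(-31))*22 = ((26/3)*(-31))*22 = -806/3*22 = -17732/3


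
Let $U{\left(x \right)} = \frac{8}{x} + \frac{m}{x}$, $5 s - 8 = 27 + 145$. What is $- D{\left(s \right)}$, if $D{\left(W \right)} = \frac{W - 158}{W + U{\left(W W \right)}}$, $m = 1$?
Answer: $\frac{288}{85} \approx 3.3882$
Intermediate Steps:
$s = 36$ ($s = \frac{8}{5} + \frac{27 + 145}{5} = \frac{8}{5} + \frac{1}{5} \cdot 172 = \frac{8}{5} + \frac{172}{5} = 36$)
$U{\left(x \right)} = \frac{9}{x}$ ($U{\left(x \right)} = \frac{8}{x} + 1 \frac{1}{x} = \frac{8}{x} + \frac{1}{x} = \frac{9}{x}$)
$D{\left(W \right)} = \frac{-158 + W}{W + \frac{9}{W^{2}}}$ ($D{\left(W \right)} = \frac{W - 158}{W + \frac{9}{W W}} = \frac{-158 + W}{W + \frac{9}{W^{2}}}$)
$- D{\left(s \right)} = - \frac{36^{2} \left(-158 + 36\right)}{9 + 36^{3}} = - \frac{1296 \left(-122\right)}{9 + 46656} = - \frac{1296 \left(-122\right)}{46665} = \left(-1\right) \left(- \frac{288}{85}\right) = \frac{288}{85}$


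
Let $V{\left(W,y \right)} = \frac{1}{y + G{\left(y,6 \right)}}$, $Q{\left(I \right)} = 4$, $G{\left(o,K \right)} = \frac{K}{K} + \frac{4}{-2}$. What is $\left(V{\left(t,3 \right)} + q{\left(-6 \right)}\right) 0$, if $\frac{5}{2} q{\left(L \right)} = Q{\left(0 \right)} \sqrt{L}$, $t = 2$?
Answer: $0$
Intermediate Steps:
$G{\left(o,K \right)} = -1$ ($G{\left(o,K \right)} = 1 + 4 \left(- \frac{1}{2}\right) = 1 - 2 = -1$)
$V{\left(W,y \right)} = \frac{1}{-1 + y}$ ($V{\left(W,y \right)} = \frac{1}{y - 1} = \frac{1}{-1 + y}$)
$q{\left(L \right)} = \frac{8 \sqrt{L}}{5}$ ($q{\left(L \right)} = \frac{2 \cdot 4 \sqrt{L}}{5} = \frac{8 \sqrt{L}}{5}$)
$\left(V{\left(t,3 \right)} + q{\left(-6 \right)}\right) 0 = \left(\frac{1}{-1 + 3} + \frac{8 \sqrt{-6}}{5}\right) 0 = \left(\frac{1}{2} + \frac{8 i \sqrt{6}}{5}\right) 0 = 0$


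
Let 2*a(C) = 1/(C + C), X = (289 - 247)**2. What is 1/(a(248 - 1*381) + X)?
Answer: 532/938447 ≈ 0.00056689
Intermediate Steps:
X = 1764 (X = 42**2 = 1764)
a(C) = 1/(4*C) (a(C) = 1/(2*(C + C)) = 1/(2*((2*C))) = (1/(2*C))/2 = 1/(4*C))
1/(a(248 - 1*381) + X) = 1/(1/(4*(248 - 1*381)) + 1764) = 1/(1/(4*(248 - 381)) + 1764) = 1/((1/4)/(-133) + 1764) = 1/((1/4)*(-1/133) + 1764) = 1/(-1/532 + 1764) = 1/(938447/532) = 532/938447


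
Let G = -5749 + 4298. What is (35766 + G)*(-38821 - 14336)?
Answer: -1824082455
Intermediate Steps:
G = -1451
(35766 + G)*(-38821 - 14336) = (35766 - 1451)*(-38821 - 14336) = 34315*(-53157) = -1824082455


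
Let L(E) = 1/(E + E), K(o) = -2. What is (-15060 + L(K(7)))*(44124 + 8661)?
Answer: -3179821185/4 ≈ -7.9496e+8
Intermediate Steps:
L(E) = 1/(2*E)
(-15060 + L(K(7)))*(44124 + 8661) = (-15060 + (½)/(-2))*(44124 + 8661) = (-15060 + (½)*(-½))*52785 = (-15060 - ¼)*52785 = -60241/4*52785 = -3179821185/4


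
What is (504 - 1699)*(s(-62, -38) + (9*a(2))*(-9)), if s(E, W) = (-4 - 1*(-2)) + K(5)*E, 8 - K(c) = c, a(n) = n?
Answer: 418250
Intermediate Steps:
K(c) = 8 - c
s(E, W) = -2 + 3*E (s(E, W) = (-4 - 1*(-2)) + (8 - 1*5)*E = (-4 + 2) + (8 - 5)*E = -2 + 3*E)
(504 - 1699)*(s(-62, -38) + (9*a(2))*(-9)) = (504 - 1699)*((-2 + 3*(-62)) + (9*2)*(-9)) = -1195*((-2 - 186) + 18*(-9)) = -1195*(-188 - 162) = -1195*(-350) = 418250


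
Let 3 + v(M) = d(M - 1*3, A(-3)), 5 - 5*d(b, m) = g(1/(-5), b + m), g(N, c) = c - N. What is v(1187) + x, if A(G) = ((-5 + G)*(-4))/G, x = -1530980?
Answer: -114841253/75 ≈ -1.5312e+6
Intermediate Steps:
A(G) = (20 - 4*G)/G
d(b, m) = 24/25 - b/5 - m/5 (d(b, m) = 1 - ((b + m) - 1/(-5))/5 = 1 - ((b + m) - 1*(-⅕))/5 = 1 - ((b + m) + ⅕)/5 = 1 - (⅕ + b + m)/5 = 1 + (-1/25 - b/5 - m/5) = 24/25 - b/5 - m/5)
v(M) = 52/75 - M/5 (v(M) = -3 + (24/25 - (M - 1*3)/5 - (-4 + 20/(-3))/5) = -3 + (24/25 - (M - 3)/5 - (-4 + 20*(-⅓))/5) = -3 + (24/25 - (-3 + M)/5 - (-4 - 20/3)/5) = -3 + (24/25 + (⅗ - M/5) - ⅕*(-32/3)) = -3 + (24/25 + (⅗ - M/5) + 32/15) = -3 + (277/75 - M/5) = 52/75 - M/5)
v(1187) + x = (52/75 - ⅕*1187) - 1530980 = (52/75 - 1187/5) - 1530980 = -17753/75 - 1530980 = -114841253/75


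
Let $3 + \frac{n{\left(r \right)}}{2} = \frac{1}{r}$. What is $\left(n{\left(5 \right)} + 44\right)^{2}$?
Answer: $\frac{36864}{25} \approx 1474.6$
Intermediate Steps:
$n{\left(r \right)} = -6 + \frac{2}{r}$
$\left(n{\left(5 \right)} + 44\right)^{2} = \left(\left(-6 + \frac{2}{5}\right) + 44\right)^{2} = \left(- \frac{28}{5} + 44\right)^{2} = \left(\frac{192}{5}\right)^{2} = \frac{36864}{25}$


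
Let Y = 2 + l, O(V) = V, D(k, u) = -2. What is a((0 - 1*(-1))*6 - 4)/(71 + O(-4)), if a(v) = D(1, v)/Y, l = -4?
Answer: 1/67 ≈ 0.014925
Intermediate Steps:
Y = -2 (Y = 2 - 4 = -2)
a(v) = 1 (a(v) = -2/(-2) = -2*(-1/2) = 1)
a((0 - 1*(-1))*6 - 4)/(71 + O(-4)) = 1/(71 - 4) = 1/67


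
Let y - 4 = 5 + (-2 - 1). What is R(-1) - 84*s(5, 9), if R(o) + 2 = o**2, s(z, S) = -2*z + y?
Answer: 335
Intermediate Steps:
y = 6 (y = 4 + (5 + (-2 - 1)) = 4 + (5 - 3) = 4 + 2 = 6)
s(z, S) = 6 - 2*z (s(z, S) = -2*z + 6 = 6 - 2*z)
R(o) = -2 + o**2
R(-1) - 84*s(5, 9) = (-2 + (-1)**2) - 84*(6 - 2*5) = (-2 + 1) - 84*(6 - 10) = -1 - 84*(-4) = -1 + 336 = 335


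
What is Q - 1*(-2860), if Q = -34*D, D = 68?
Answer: 548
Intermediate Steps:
Q = -2312 (Q = -34*68 = -2312)
Q - 1*(-2860) = -2312 - 1*(-2860) = -2312 + 2860 = 548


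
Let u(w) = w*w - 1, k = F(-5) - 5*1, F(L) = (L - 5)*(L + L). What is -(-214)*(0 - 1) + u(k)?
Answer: 8810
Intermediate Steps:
F(L) = 2*L*(-5 + L) (F(L) = (-5 + L)*(2*L) = 2*L*(-5 + L))
k = 95 (k = 2*(-5)*(-5 - 5) - 5*1 = 2*(-5)*(-10) - 5 = 100 - 5 = 95)
u(w) = -1 + w² (u(w) = w² - 1 = -1 + w²)
-(-214)*(0 - 1) + u(k) = -(-214)*(0 - 1) + (-1 + 95²) = -(-214)*(-1) + (-1 + 9025) = -107*2 + 9024 = -214 + 9024 = 8810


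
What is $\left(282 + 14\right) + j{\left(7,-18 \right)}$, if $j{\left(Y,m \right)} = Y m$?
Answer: $170$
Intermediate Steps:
$\left(282 + 14\right) + j{\left(7,-18 \right)} = \left(282 + 14\right) + 7 \left(-18\right) = 296 - 126 = 170$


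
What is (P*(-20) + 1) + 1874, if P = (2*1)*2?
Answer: 1795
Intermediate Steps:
P = 4 (P = 2*2 = 4)
(P*(-20) + 1) + 1874 = (4*(-20) + 1) + 1874 = (-80 + 1) + 1874 = -79 + 1874 = 1795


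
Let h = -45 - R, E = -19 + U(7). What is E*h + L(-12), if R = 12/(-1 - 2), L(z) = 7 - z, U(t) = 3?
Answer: 675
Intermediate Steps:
E = -16 (E = -19 + 3 = -16)
R = -4 (R = 12/(-3) = 12*(-⅓) = -4)
h = -41 (h = -45 - 1*(-4) = -45 + 4 = -41)
E*h + L(-12) = -16*(-41) + (7 - 1*(-12)) = 656 + (7 + 12) = 656 + 19 = 675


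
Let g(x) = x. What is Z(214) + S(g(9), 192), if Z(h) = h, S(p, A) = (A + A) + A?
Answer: 790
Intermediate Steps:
S(p, A) = 3*A (S(p, A) = 2*A + A = 3*A)
Z(214) + S(g(9), 192) = 214 + 3*192 = 214 + 576 = 790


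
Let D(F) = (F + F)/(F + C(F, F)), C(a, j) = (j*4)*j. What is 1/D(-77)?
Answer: -307/2 ≈ -153.50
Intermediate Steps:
C(a, j) = 4*j**2 (C(a, j) = (4*j)*j = 4*j**2)
D(F) = 2*F/(F + 4*F**2) (D(F) = (F + F)/(F + 4*F**2) = (2*F)/(F + 4*F**2) = 2*F/(F + 4*F**2))
1/D(-77) = 1/(2/(1 + 4*(-77))) = 1/(2/(1 - 308)) = 1/(2/(-307)) = 1/(2*(-1/307)) = 1/(-2/307) = -307/2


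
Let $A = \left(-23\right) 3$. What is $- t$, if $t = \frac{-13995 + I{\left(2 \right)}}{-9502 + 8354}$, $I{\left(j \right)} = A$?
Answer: $- \frac{3516}{287} \approx -12.251$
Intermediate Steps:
$A = -69$
$I{\left(j \right)} = -69$
$t = \frac{3516}{287}$ ($t = \frac{-13995 - 69}{-9502 + 8354} = - \frac{14064}{-1148} = \left(-14064\right) \left(- \frac{1}{1148}\right) = \frac{3516}{287} \approx 12.251$)
$- t = \left(-1\right) \frac{3516}{287} = - \frac{3516}{287}$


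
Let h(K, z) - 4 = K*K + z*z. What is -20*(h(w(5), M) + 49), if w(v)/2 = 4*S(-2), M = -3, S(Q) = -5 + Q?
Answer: -63960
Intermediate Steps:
w(v) = -56 (w(v) = 2*(4*(-5 - 2)) = 2*(4*(-7)) = 2*(-28) = -56)
h(K, z) = 4 + K² + z² (h(K, z) = 4 + (K*K + z*z) = 4 + (K² + z²) = 4 + K² + z²)
-20*(h(w(5), M) + 49) = -20*((4 + (-56)² + (-3)²) + 49) = -20*((4 + 3136 + 9) + 49) = -20*(3149 + 49) = -20*3198 = -63960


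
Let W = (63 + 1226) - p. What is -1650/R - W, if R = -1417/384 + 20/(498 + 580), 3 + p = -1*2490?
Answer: -2532518386/759923 ≈ -3332.6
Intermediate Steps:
p = -2493 (p = -3 - 1*2490 = -3 - 2490 = -2493)
R = -759923/206976 (R = -1417*1/384 + 20/1078 = -1417/384 + 20*(1/1078) = -1417/384 + 10/539 = -759923/206976 ≈ -3.6716)
W = 3782 (W = (63 + 1226) - 1*(-2493) = 1289 + 2493 = 3782)
-1650/R - W = -1650/(-759923/206976) - 1*3782 = -1650*(-206976/759923) - 3782 = 341510400/759923 - 3782 = -2532518386/759923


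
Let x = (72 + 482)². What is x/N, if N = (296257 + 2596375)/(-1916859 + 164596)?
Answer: -134449387727/723158 ≈ -1.8592e+5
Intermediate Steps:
N = -2892632/1752263 (N = 2892632/(-1752263) = 2892632*(-1/1752263) = -2892632/1752263 ≈ -1.6508)
x = 306916 (x = 554² = 306916)
x/N = 306916/(-2892632/1752263) = 306916*(-1752263/2892632) = -134449387727/723158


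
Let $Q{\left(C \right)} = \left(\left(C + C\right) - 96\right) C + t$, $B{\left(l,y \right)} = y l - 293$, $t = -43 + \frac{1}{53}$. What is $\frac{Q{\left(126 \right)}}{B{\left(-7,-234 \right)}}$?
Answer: $\frac{207898}{14257} \approx 14.582$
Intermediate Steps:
$t = - \frac{2278}{53}$ ($t = -43 + \frac{1}{53} = - \frac{2278}{53} \approx -42.981$)
$B{\left(l,y \right)} = -293 + l y$ ($B{\left(l,y \right)} = l y - 293 = -293 + l y$)
$Q{\left(C \right)} = - \frac{2278}{53} + C \left(-96 + 2 C\right)$ ($Q{\left(C \right)} = \left(\left(C + C\right) - 96\right) C - \frac{2278}{53} = \left(2 C - 96\right) C - \frac{2278}{53} = \left(-96 + 2 C\right) C - \frac{2278}{53} = C \left(-96 + 2 C\right) - \frac{2278}{53} = - \frac{2278}{53} + C \left(-96 + 2 C\right)$)
$\frac{Q{\left(126 \right)}}{B{\left(-7,-234 \right)}} = \frac{- \frac{2278}{53} - 12096 + 2 \cdot 126^{2}}{-293 - -1638} = \frac{- \frac{2278}{53} - 12096 + 2 \cdot 15876}{-293 + 1638} = \frac{- \frac{2278}{53} - 12096 + 31752}{1345} = \frac{1039490}{53} \cdot \frac{1}{1345} = \frac{207898}{14257}$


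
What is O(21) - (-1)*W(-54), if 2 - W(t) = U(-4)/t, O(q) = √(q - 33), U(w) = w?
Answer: 52/27 + 2*I*√3 ≈ 1.9259 + 3.4641*I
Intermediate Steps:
O(q) = √(-33 + q)
W(t) = 2 + 4/t (W(t) = 2 - (-4)/t = 2 + 4/t)
O(21) - (-1)*W(-54) = √(-33 + 21) - (-1)*(2 + 4/(-54)) = √(-12) - (-1)*(2 + 4*(-1/54)) = 2*I*√3 - (-1)*(2 - 2/27) = 2*I*√3 - (-1)*52/27 = 2*I*√3 - 1*(-52/27) = 2*I*√3 + 52/27 = 52/27 + 2*I*√3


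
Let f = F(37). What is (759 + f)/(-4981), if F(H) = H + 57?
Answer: -853/4981 ≈ -0.17125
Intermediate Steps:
F(H) = 57 + H
f = 94 (f = 57 + 37 = 94)
(759 + f)/(-4981) = (759 + 94)/(-4981) = 853*(-1/4981) = -853/4981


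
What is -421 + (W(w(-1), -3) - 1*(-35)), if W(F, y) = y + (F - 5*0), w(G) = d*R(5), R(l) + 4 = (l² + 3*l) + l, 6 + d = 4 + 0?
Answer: -471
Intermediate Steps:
d = -2 (d = -6 + (4 + 0) = -6 + 4 = -2)
R(l) = -4 + l² + 4*l (R(l) = -4 + ((l² + 3*l) + l) = -4 + (l² + 4*l) = -4 + l² + 4*l)
w(G) = -82 (w(G) = -2*(-4 + 5² + 4*5) = -2*(-4 + 25 + 20) = -2*41 = -82)
W(F, y) = F + y (W(F, y) = y + (F + 0) = y + F = F + y)
-421 + (W(w(-1), -3) - 1*(-35)) = -421 + ((-82 - 3) - 1*(-35)) = -421 + (-85 + 35) = -421 - 50 = -471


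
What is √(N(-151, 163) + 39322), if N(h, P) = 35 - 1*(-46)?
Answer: √39403 ≈ 198.50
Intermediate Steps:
N(h, P) = 81 (N(h, P) = 35 + 46 = 81)
√(N(-151, 163) + 39322) = √(81 + 39322) = √39403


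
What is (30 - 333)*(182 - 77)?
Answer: -31815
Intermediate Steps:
(30 - 333)*(182 - 77) = -303*105 = -31815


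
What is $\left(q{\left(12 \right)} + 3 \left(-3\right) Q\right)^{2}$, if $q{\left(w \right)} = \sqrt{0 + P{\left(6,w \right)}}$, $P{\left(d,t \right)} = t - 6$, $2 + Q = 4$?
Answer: $\left(18 - \sqrt{6}\right)^{2} \approx 241.82$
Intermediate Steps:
$Q = 2$ ($Q = -2 + 4 = 2$)
$P{\left(d,t \right)} = -6 + t$ ($P{\left(d,t \right)} = t - 6 = -6 + t$)
$q{\left(w \right)} = \sqrt{-6 + w}$ ($q{\left(w \right)} = \sqrt{0 + \left(-6 + w\right)} = \sqrt{-6 + w}$)
$\left(q{\left(12 \right)} + 3 \left(-3\right) Q\right)^{2} = \left(\sqrt{-6 + 12} + 3 \left(-3\right) 2\right)^{2} = \left(\sqrt{6} - 18\right)^{2} = \left(-18 + \sqrt{6}\right)^{2}$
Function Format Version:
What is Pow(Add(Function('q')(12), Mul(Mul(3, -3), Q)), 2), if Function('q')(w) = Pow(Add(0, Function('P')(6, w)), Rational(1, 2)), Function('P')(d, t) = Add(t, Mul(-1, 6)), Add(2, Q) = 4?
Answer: Pow(Add(18, Mul(-1, Pow(6, Rational(1, 2)))), 2) ≈ 241.82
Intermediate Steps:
Q = 2 (Q = Add(-2, 4) = 2)
Function('P')(d, t) = Add(-6, t) (Function('P')(d, t) = Add(t, -6) = Add(-6, t))
Function('q')(w) = Pow(Add(-6, w), Rational(1, 2)) (Function('q')(w) = Pow(Add(0, Add(-6, w)), Rational(1, 2)) = Pow(Add(-6, w), Rational(1, 2)))
Pow(Add(Function('q')(12), Mul(Mul(3, -3), Q)), 2) = Pow(Add(Pow(Add(-6, 12), Rational(1, 2)), Mul(Mul(3, -3), 2)), 2) = Pow(Add(Pow(6, Rational(1, 2)), Mul(-9, 2)), 2) = Pow(Add(Pow(6, Rational(1, 2)), -18), 2) = Pow(Add(-18, Pow(6, Rational(1, 2))), 2)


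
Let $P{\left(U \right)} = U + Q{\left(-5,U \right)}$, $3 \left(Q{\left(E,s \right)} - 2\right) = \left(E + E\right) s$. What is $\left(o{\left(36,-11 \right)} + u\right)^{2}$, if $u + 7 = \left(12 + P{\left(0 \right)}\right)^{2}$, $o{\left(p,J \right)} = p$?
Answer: $50625$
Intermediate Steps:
$Q{\left(E,s \right)} = 2 + \frac{2 E s}{3}$ ($Q{\left(E,s \right)} = 2 + \frac{\left(E + E\right) s}{3} = 2 + \frac{2 E s}{3}$)
$P{\left(U \right)} = 2 - \frac{7 U}{3}$ ($P{\left(U \right)} = U + \left(2 + \frac{2}{3} \left(-5\right) U\right) = U - \left(-2 + \frac{10 U}{3}\right) = 2 - \frac{7 U}{3}$)
$u = 189$ ($u = -7 + \left(12 + \left(2 - 0\right)\right)^{2} = -7 + \left(12 + \left(2 + 0\right)\right)^{2} = -7 + \left(12 + 2\right)^{2} = -7 + 14^{2} = -7 + 196 = 189$)
$\left(o{\left(36,-11 \right)} + u\right)^{2} = \left(36 + 189\right)^{2} = 225^{2} = 50625$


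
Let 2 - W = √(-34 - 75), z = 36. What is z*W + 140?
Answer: 212 - 36*I*√109 ≈ 212.0 - 375.85*I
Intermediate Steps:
W = 2 - I*√109 (W = 2 - √(-34 - 75) = 2 - √(-109) = 2 - I*√109 ≈ 2.0 - 10.44*I)
z*W + 140 = 36*(2 - I*√109) + 140 = (72 - 36*I*√109) + 140 = 212 - 36*I*√109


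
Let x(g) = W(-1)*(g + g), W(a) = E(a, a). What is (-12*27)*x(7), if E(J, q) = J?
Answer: 4536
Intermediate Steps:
W(a) = a
x(g) = -2*g (x(g) = -(g + g) = -2*g)
(-12*27)*x(7) = (-12*27)*(-2*7) = -324*(-14) = 4536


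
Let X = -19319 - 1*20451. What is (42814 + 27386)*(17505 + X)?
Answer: -1563003000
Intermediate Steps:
X = -39770 (X = -19319 - 20451 = -39770)
(42814 + 27386)*(17505 + X) = (42814 + 27386)*(17505 - 39770) = 70200*(-22265) = -1563003000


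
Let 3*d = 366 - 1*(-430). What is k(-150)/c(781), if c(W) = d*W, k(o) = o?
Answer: -225/310838 ≈ -0.00072385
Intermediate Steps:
d = 796/3 (d = (366 - 1*(-430))/3 = (366 + 430)/3 = (⅓)*796 = 796/3 ≈ 265.33)
c(W) = 796*W/3
k(-150)/c(781) = -150/((796/3)*781) = -150/621676/3 = -150*3/621676 = -225/310838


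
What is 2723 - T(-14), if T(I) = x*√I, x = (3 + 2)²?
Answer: 2723 - 25*I*√14 ≈ 2723.0 - 93.541*I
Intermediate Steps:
x = 25 (x = 5² = 25)
T(I) = 25*√I
2723 - T(-14) = 2723 - 25*√(-14) = 2723 - 25*I*√14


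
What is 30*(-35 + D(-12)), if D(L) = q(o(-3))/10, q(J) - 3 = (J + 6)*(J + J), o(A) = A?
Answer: -1095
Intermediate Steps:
q(J) = 3 + 2*J*(6 + J) (q(J) = 3 + (J + 6)*(J + J) = 3 + (6 + J)*(2*J) = 3 + 2*J*(6 + J))
D(L) = -3/2 (D(L) = (3 + 2*(-3)² + 12*(-3))/10 = (3 + 2*9 - 36)*(⅒) = (3 + 18 - 36)*(⅒) = -15*⅒ = -3/2)
30*(-35 + D(-12)) = 30*(-35 - 3/2) = 30*(-73/2) = -1095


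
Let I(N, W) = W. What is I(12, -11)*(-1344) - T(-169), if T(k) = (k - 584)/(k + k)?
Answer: 4996239/338 ≈ 14782.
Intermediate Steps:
T(k) = (-584 + k)/(2*k) (T(k) = (-584 + k)/((2*k)) = (-584 + k)*(1/(2*k)) = (-584 + k)/(2*k))
I(12, -11)*(-1344) - T(-169) = -11*(-1344) - (-584 - 169)/(2*(-169)) = 14784 - (-1)*(-753)/(2*169) = 14784 - 1*753/338 = 14784 - 753/338 = 4996239/338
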